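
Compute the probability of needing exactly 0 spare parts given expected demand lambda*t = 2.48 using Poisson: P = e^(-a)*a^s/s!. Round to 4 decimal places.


a = 2.48, s = 0
e^(-a) = e^(-2.48) = 0.0837
a^s = 2.48^0 = 1.0
s! = 1
P = 0.0837 * 1.0 / 1
P = 0.0837

0.0837


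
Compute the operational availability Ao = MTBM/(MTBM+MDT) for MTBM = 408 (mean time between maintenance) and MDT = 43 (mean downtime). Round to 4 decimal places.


MTBM = 408
MDT = 43
MTBM + MDT = 451
Ao = 408 / 451
Ao = 0.9047

0.9047


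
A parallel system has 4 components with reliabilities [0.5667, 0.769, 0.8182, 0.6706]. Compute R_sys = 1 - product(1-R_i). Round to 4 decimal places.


Components: [0.5667, 0.769, 0.8182, 0.6706]
(1 - 0.5667) = 0.4333, running product = 0.4333
(1 - 0.769) = 0.231, running product = 0.1001
(1 - 0.8182) = 0.1818, running product = 0.0182
(1 - 0.6706) = 0.3294, running product = 0.006
Product of (1-R_i) = 0.006
R_sys = 1 - 0.006 = 0.994

0.994


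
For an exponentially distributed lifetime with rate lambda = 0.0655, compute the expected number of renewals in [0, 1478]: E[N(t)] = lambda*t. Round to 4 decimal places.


lambda = 0.0655
t = 1478
E[N(t)] = lambda * t
E[N(t)] = 0.0655 * 1478
E[N(t)] = 96.809

96.809


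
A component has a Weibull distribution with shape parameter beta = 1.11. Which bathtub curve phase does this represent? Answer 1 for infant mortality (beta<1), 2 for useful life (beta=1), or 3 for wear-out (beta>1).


beta = 1.11
Compare beta to 1:
beta < 1 => infant mortality (phase 1)
beta = 1 => useful life (phase 2)
beta > 1 => wear-out (phase 3)
Since beta = 1.11, this is wear-out (increasing failure rate)
Phase = 3

3


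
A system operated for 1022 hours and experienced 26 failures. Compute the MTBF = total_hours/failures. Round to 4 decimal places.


total_hours = 1022
failures = 26
MTBF = 1022 / 26
MTBF = 39.3077

39.3077


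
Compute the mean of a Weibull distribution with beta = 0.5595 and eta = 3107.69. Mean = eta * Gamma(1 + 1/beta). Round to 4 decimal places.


beta = 0.5595, eta = 3107.69
1/beta = 1.7873
1 + 1/beta = 2.7873
Gamma(2.7873) = 1.6588
Mean = 3107.69 * 1.6588
Mean = 5154.9147

5154.9147


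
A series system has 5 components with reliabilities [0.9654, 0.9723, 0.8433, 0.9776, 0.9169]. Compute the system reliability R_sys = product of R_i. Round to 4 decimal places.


Components: [0.9654, 0.9723, 0.8433, 0.9776, 0.9169]
After component 1 (R=0.9654): product = 0.9654
After component 2 (R=0.9723): product = 0.9387
After component 3 (R=0.8433): product = 0.7916
After component 4 (R=0.9776): product = 0.7738
After component 5 (R=0.9169): product = 0.7095
R_sys = 0.7095

0.7095


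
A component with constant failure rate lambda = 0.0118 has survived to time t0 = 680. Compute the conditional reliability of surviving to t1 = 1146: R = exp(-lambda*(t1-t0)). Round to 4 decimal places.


lambda = 0.0118
t0 = 680, t1 = 1146
t1 - t0 = 466
lambda * (t1-t0) = 0.0118 * 466 = 5.4988
R = exp(-5.4988)
R = 0.0041

0.0041


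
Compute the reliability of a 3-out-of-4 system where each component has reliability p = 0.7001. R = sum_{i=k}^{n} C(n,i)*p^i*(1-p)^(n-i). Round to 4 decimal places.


k = 3, n = 4, p = 0.7001
i=3: C(4,3)=4 * 0.7001^3 * 0.2999^1 = 0.4116
i=4: C(4,4)=1 * 0.7001^4 * 0.2999^0 = 0.2402
R = sum of terms = 0.6519

0.6519


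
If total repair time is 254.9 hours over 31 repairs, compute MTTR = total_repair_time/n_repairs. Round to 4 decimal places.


total_repair_time = 254.9
n_repairs = 31
MTTR = 254.9 / 31
MTTR = 8.2226

8.2226


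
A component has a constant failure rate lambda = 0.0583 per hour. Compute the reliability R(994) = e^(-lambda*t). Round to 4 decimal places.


lambda = 0.0583
t = 994
lambda * t = 57.9502
R(t) = e^(-57.9502)
R(t) = 0.0

0.0


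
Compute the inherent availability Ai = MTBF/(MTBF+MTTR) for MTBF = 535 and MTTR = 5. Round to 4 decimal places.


MTBF = 535
MTTR = 5
MTBF + MTTR = 540
Ai = 535 / 540
Ai = 0.9907

0.9907


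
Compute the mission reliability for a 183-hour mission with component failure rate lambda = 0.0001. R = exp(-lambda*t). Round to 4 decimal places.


lambda = 0.0001
mission_time = 183
lambda * t = 0.0001 * 183 = 0.0183
R = exp(-0.0183)
R = 0.9819

0.9819


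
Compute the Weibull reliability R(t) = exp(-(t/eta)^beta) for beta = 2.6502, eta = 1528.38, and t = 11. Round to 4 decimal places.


beta = 2.6502, eta = 1528.38, t = 11
t/eta = 11 / 1528.38 = 0.0072
(t/eta)^beta = 0.0072^2.6502 = 0.0
R(t) = exp(-0.0)
R(t) = 1.0

1.0


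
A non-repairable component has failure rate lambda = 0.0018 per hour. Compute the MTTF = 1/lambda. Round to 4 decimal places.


lambda = 0.0018
MTTF = 1 / 0.0018
MTTF = 555.5556

555.5556


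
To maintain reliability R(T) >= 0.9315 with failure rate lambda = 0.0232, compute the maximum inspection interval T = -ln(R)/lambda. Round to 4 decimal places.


R_target = 0.9315
lambda = 0.0232
-ln(0.9315) = 0.071
T = 0.071 / 0.0232
T = 3.0586

3.0586


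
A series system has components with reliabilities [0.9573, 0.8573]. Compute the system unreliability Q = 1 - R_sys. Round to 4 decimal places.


Components: [0.9573, 0.8573]
After component 1: product = 0.9573
After component 2: product = 0.8207
R_sys = 0.8207
Q = 1 - 0.8207 = 0.1793

0.1793


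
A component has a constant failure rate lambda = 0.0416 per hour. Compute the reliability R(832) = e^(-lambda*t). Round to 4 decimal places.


lambda = 0.0416
t = 832
lambda * t = 34.6112
R(t) = e^(-34.6112)
R(t) = 0.0

0.0


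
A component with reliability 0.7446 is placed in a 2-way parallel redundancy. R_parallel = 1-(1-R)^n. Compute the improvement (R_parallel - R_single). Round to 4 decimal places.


R_single = 0.7446, n = 2
1 - R_single = 0.2554
(1 - R_single)^n = 0.2554^2 = 0.0652
R_parallel = 1 - 0.0652 = 0.9348
Improvement = 0.9348 - 0.7446
Improvement = 0.1902

0.1902


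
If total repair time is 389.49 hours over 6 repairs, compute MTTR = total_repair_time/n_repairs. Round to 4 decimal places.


total_repair_time = 389.49
n_repairs = 6
MTTR = 389.49 / 6
MTTR = 64.915

64.915


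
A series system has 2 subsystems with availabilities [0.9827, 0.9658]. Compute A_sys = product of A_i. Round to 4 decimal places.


Subsystems: [0.9827, 0.9658]
After subsystem 1 (A=0.9827): product = 0.9827
After subsystem 2 (A=0.9658): product = 0.9491
A_sys = 0.9491

0.9491


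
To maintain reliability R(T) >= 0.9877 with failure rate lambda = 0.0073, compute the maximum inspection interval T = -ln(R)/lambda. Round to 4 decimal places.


R_target = 0.9877
lambda = 0.0073
-ln(0.9877) = 0.0124
T = 0.0124 / 0.0073
T = 1.6954

1.6954


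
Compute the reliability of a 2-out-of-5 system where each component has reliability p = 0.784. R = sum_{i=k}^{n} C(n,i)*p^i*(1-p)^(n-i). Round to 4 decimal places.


k = 2, n = 5, p = 0.784
i=2: C(5,2)=10 * 0.784^2 * 0.216^3 = 0.0619
i=3: C(5,3)=10 * 0.784^3 * 0.216^2 = 0.2248
i=4: C(5,4)=5 * 0.784^4 * 0.216^1 = 0.408
i=5: C(5,5)=1 * 0.784^5 * 0.216^0 = 0.2962
R = sum of terms = 0.991

0.991


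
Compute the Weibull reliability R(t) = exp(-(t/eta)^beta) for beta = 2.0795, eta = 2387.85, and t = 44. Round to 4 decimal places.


beta = 2.0795, eta = 2387.85, t = 44
t/eta = 44 / 2387.85 = 0.0184
(t/eta)^beta = 0.0184^2.0795 = 0.0002
R(t) = exp(-0.0002)
R(t) = 0.9998

0.9998


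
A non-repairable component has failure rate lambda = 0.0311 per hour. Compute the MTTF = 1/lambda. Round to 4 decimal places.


lambda = 0.0311
MTTF = 1 / 0.0311
MTTF = 32.1543

32.1543


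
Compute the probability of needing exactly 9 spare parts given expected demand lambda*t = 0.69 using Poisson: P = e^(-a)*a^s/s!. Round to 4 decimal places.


a = 0.69, s = 9
e^(-a) = e^(-0.69) = 0.5016
a^s = 0.69^9 = 0.0355
s! = 362880
P = 0.5016 * 0.0355 / 362880
P = 0.0

0.0


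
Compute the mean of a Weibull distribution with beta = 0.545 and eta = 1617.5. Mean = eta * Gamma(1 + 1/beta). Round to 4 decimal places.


beta = 0.545, eta = 1617.5
1/beta = 1.8349
1 + 1/beta = 2.8349
Gamma(2.8349) = 1.7268
Mean = 1617.5 * 1.7268
Mean = 2793.0859

2793.0859


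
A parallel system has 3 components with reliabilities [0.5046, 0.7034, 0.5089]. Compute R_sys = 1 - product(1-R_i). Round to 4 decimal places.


Components: [0.5046, 0.7034, 0.5089]
(1 - 0.5046) = 0.4954, running product = 0.4954
(1 - 0.7034) = 0.2966, running product = 0.1469
(1 - 0.5089) = 0.4911, running product = 0.0722
Product of (1-R_i) = 0.0722
R_sys = 1 - 0.0722 = 0.9278

0.9278


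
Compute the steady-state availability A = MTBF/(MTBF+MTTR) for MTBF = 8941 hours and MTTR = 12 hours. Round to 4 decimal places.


MTBF = 8941
MTTR = 12
MTBF + MTTR = 8953
A = 8941 / 8953
A = 0.9987

0.9987


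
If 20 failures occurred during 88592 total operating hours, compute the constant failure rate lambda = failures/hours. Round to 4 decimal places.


failures = 20
total_hours = 88592
lambda = 20 / 88592
lambda = 0.0002

0.0002


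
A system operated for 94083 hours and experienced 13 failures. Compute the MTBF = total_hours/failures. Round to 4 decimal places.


total_hours = 94083
failures = 13
MTBF = 94083 / 13
MTBF = 7237.1538

7237.1538


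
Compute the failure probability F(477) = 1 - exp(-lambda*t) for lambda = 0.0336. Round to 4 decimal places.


lambda = 0.0336, t = 477
lambda * t = 16.0272
exp(-16.0272) = 0.0
F(t) = 1 - 0.0
F(t) = 1.0

1.0


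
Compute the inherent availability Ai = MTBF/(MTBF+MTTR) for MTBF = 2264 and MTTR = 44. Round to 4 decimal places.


MTBF = 2264
MTTR = 44
MTBF + MTTR = 2308
Ai = 2264 / 2308
Ai = 0.9809

0.9809


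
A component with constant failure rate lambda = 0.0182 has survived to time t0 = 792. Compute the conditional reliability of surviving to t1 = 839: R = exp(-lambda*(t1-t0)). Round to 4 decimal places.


lambda = 0.0182
t0 = 792, t1 = 839
t1 - t0 = 47
lambda * (t1-t0) = 0.0182 * 47 = 0.8554
R = exp(-0.8554)
R = 0.4251

0.4251


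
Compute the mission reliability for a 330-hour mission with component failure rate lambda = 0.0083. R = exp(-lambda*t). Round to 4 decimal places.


lambda = 0.0083
mission_time = 330
lambda * t = 0.0083 * 330 = 2.739
R = exp(-2.739)
R = 0.0646

0.0646


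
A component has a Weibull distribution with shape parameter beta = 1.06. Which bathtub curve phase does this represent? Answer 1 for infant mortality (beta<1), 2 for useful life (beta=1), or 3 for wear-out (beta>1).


beta = 1.06
Compare beta to 1:
beta < 1 => infant mortality (phase 1)
beta = 1 => useful life (phase 2)
beta > 1 => wear-out (phase 3)
Since beta = 1.06, this is wear-out (increasing failure rate)
Phase = 3

3


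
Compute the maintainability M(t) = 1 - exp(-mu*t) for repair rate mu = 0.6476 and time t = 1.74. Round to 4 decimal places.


mu = 0.6476, t = 1.74
mu * t = 0.6476 * 1.74 = 1.1268
exp(-1.1268) = 0.3241
M(t) = 1 - 0.3241
M(t) = 0.6759

0.6759


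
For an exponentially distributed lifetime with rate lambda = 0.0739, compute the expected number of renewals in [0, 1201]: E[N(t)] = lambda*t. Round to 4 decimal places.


lambda = 0.0739
t = 1201
E[N(t)] = lambda * t
E[N(t)] = 0.0739 * 1201
E[N(t)] = 88.7539

88.7539


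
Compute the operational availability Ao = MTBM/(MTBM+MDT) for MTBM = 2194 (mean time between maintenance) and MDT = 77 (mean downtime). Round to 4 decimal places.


MTBM = 2194
MDT = 77
MTBM + MDT = 2271
Ao = 2194 / 2271
Ao = 0.9661

0.9661


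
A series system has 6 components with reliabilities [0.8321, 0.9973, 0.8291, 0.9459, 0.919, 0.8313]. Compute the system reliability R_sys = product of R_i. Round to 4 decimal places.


Components: [0.8321, 0.9973, 0.8291, 0.9459, 0.919, 0.8313]
After component 1 (R=0.8321): product = 0.8321
After component 2 (R=0.9973): product = 0.8299
After component 3 (R=0.8291): product = 0.688
After component 4 (R=0.9459): product = 0.6508
After component 5 (R=0.919): product = 0.5981
After component 6 (R=0.8313): product = 0.4972
R_sys = 0.4972

0.4972


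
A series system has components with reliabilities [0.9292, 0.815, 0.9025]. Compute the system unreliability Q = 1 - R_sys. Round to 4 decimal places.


Components: [0.9292, 0.815, 0.9025]
After component 1: product = 0.9292
After component 2: product = 0.7573
After component 3: product = 0.6835
R_sys = 0.6835
Q = 1 - 0.6835 = 0.3165

0.3165


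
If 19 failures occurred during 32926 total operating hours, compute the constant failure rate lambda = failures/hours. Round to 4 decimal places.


failures = 19
total_hours = 32926
lambda = 19 / 32926
lambda = 0.0006

0.0006


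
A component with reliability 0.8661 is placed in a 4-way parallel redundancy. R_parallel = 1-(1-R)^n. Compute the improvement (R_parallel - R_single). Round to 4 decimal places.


R_single = 0.8661, n = 4
1 - R_single = 0.1339
(1 - R_single)^n = 0.1339^4 = 0.0003
R_parallel = 1 - 0.0003 = 0.9997
Improvement = 0.9997 - 0.8661
Improvement = 0.1336

0.1336


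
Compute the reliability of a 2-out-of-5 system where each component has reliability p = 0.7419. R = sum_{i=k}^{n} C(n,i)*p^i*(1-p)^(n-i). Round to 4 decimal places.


k = 2, n = 5, p = 0.7419
i=2: C(5,2)=10 * 0.7419^2 * 0.2581^3 = 0.0946
i=3: C(5,3)=10 * 0.7419^3 * 0.2581^2 = 0.272
i=4: C(5,4)=5 * 0.7419^4 * 0.2581^1 = 0.391
i=5: C(5,5)=1 * 0.7419^5 * 0.2581^0 = 0.2248
R = sum of terms = 0.9824

0.9824


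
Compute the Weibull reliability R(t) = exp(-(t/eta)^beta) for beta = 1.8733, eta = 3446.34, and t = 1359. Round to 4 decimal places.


beta = 1.8733, eta = 3446.34, t = 1359
t/eta = 1359 / 3446.34 = 0.3943
(t/eta)^beta = 0.3943^1.8733 = 0.175
R(t) = exp(-0.175)
R(t) = 0.8395

0.8395


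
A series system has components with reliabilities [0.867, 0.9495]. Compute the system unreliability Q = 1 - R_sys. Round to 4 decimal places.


Components: [0.867, 0.9495]
After component 1: product = 0.867
After component 2: product = 0.8232
R_sys = 0.8232
Q = 1 - 0.8232 = 0.1768

0.1768


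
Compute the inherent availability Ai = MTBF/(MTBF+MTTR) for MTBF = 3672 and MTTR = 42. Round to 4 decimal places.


MTBF = 3672
MTTR = 42
MTBF + MTTR = 3714
Ai = 3672 / 3714
Ai = 0.9887

0.9887


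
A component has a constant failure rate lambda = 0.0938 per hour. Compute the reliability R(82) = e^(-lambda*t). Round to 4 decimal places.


lambda = 0.0938
t = 82
lambda * t = 7.6916
R(t) = e^(-7.6916)
R(t) = 0.0005

0.0005


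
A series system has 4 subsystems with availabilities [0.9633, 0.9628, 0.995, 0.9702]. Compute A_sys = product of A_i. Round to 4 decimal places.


Subsystems: [0.9633, 0.9628, 0.995, 0.9702]
After subsystem 1 (A=0.9633): product = 0.9633
After subsystem 2 (A=0.9628): product = 0.9275
After subsystem 3 (A=0.995): product = 0.9228
After subsystem 4 (A=0.9702): product = 0.8953
A_sys = 0.8953

0.8953


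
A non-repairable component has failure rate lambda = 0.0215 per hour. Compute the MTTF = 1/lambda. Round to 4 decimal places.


lambda = 0.0215
MTTF = 1 / 0.0215
MTTF = 46.5116

46.5116


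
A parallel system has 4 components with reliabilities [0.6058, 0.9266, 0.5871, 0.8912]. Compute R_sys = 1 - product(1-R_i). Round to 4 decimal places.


Components: [0.6058, 0.9266, 0.5871, 0.8912]
(1 - 0.6058) = 0.3942, running product = 0.3942
(1 - 0.9266) = 0.0734, running product = 0.0289
(1 - 0.5871) = 0.4129, running product = 0.0119
(1 - 0.8912) = 0.1088, running product = 0.0013
Product of (1-R_i) = 0.0013
R_sys = 1 - 0.0013 = 0.9987

0.9987


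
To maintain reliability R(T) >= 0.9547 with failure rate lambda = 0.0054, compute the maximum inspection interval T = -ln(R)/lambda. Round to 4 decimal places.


R_target = 0.9547
lambda = 0.0054
-ln(0.9547) = 0.0464
T = 0.0464 / 0.0054
T = 8.5848

8.5848


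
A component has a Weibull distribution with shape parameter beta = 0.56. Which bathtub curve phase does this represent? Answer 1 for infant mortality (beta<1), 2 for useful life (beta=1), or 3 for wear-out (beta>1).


beta = 0.56
Compare beta to 1:
beta < 1 => infant mortality (phase 1)
beta = 1 => useful life (phase 2)
beta > 1 => wear-out (phase 3)
Since beta = 0.56, this is infant mortality (decreasing failure rate)
Phase = 1

1


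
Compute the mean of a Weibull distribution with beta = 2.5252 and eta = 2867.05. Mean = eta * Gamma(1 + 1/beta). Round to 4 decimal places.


beta = 2.5252, eta = 2867.05
1/beta = 0.396
1 + 1/beta = 1.396
Gamma(1.396) = 0.8875
Mean = 2867.05 * 0.8875
Mean = 2544.4739

2544.4739


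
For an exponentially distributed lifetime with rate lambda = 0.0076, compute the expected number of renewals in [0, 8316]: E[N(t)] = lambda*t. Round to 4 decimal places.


lambda = 0.0076
t = 8316
E[N(t)] = lambda * t
E[N(t)] = 0.0076 * 8316
E[N(t)] = 63.2016

63.2016


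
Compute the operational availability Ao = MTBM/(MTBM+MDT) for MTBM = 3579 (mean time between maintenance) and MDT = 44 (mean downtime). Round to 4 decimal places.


MTBM = 3579
MDT = 44
MTBM + MDT = 3623
Ao = 3579 / 3623
Ao = 0.9879

0.9879


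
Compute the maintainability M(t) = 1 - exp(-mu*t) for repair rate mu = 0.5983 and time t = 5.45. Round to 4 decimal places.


mu = 0.5983, t = 5.45
mu * t = 0.5983 * 5.45 = 3.2607
exp(-3.2607) = 0.0384
M(t) = 1 - 0.0384
M(t) = 0.9616

0.9616


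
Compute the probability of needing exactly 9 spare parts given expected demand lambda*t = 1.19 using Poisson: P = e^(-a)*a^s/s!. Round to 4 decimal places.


a = 1.19, s = 9
e^(-a) = e^(-1.19) = 0.3042
a^s = 1.19^9 = 4.7854
s! = 362880
P = 0.3042 * 4.7854 / 362880
P = 0.0

0.0


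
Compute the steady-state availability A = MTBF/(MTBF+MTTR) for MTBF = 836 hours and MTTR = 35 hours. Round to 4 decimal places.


MTBF = 836
MTTR = 35
MTBF + MTTR = 871
A = 836 / 871
A = 0.9598

0.9598


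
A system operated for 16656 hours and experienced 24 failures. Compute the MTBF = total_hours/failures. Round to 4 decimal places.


total_hours = 16656
failures = 24
MTBF = 16656 / 24
MTBF = 694.0

694.0


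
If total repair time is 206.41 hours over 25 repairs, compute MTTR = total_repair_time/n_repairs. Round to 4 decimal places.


total_repair_time = 206.41
n_repairs = 25
MTTR = 206.41 / 25
MTTR = 8.2564

8.2564


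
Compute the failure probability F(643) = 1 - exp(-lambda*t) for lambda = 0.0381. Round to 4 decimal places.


lambda = 0.0381, t = 643
lambda * t = 24.4983
exp(-24.4983) = 0.0
F(t) = 1 - 0.0
F(t) = 1.0

1.0


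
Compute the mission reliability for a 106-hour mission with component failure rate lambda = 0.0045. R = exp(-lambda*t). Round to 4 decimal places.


lambda = 0.0045
mission_time = 106
lambda * t = 0.0045 * 106 = 0.477
R = exp(-0.477)
R = 0.6206

0.6206


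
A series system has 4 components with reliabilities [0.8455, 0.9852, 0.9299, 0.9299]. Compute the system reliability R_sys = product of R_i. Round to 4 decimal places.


Components: [0.8455, 0.9852, 0.9299, 0.9299]
After component 1 (R=0.8455): product = 0.8455
After component 2 (R=0.9852): product = 0.833
After component 3 (R=0.9299): product = 0.7746
After component 4 (R=0.9299): product = 0.7203
R_sys = 0.7203

0.7203


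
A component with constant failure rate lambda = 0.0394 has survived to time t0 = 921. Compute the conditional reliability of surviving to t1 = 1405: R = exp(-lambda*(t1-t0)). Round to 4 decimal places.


lambda = 0.0394
t0 = 921, t1 = 1405
t1 - t0 = 484
lambda * (t1-t0) = 0.0394 * 484 = 19.0696
R = exp(-19.0696)
R = 0.0

0.0


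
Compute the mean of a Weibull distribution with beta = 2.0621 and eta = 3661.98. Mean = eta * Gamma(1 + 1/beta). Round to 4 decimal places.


beta = 2.0621, eta = 3661.98
1/beta = 0.4849
1 + 1/beta = 1.4849
Gamma(1.4849) = 0.8858
Mean = 3661.98 * 0.8858
Mean = 3243.9079

3243.9079


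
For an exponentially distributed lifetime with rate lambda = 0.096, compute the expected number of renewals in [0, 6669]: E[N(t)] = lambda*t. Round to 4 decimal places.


lambda = 0.096
t = 6669
E[N(t)] = lambda * t
E[N(t)] = 0.096 * 6669
E[N(t)] = 640.224

640.224


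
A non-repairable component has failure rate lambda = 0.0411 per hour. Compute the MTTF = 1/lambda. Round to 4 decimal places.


lambda = 0.0411
MTTF = 1 / 0.0411
MTTF = 24.3309

24.3309


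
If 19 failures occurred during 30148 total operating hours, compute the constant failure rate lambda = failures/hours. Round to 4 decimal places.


failures = 19
total_hours = 30148
lambda = 19 / 30148
lambda = 0.0006

0.0006


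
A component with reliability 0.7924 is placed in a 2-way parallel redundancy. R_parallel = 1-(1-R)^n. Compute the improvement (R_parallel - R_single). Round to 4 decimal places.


R_single = 0.7924, n = 2
1 - R_single = 0.2076
(1 - R_single)^n = 0.2076^2 = 0.0431
R_parallel = 1 - 0.0431 = 0.9569
Improvement = 0.9569 - 0.7924
Improvement = 0.1645

0.1645


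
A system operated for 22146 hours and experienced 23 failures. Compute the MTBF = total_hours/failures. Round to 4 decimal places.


total_hours = 22146
failures = 23
MTBF = 22146 / 23
MTBF = 962.8696

962.8696


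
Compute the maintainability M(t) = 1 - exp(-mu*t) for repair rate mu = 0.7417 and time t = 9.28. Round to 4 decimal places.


mu = 0.7417, t = 9.28
mu * t = 0.7417 * 9.28 = 6.883
exp(-6.883) = 0.001
M(t) = 1 - 0.001
M(t) = 0.999

0.999


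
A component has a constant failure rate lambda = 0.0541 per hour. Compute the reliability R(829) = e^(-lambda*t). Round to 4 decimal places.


lambda = 0.0541
t = 829
lambda * t = 44.8489
R(t) = e^(-44.8489)
R(t) = 0.0

0.0


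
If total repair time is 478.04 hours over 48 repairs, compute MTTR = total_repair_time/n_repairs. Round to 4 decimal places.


total_repair_time = 478.04
n_repairs = 48
MTTR = 478.04 / 48
MTTR = 9.9592

9.9592


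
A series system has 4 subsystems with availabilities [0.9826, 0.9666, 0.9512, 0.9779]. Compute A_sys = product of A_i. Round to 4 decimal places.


Subsystems: [0.9826, 0.9666, 0.9512, 0.9779]
After subsystem 1 (A=0.9826): product = 0.9826
After subsystem 2 (A=0.9666): product = 0.9498
After subsystem 3 (A=0.9512): product = 0.9034
After subsystem 4 (A=0.9779): product = 0.8835
A_sys = 0.8835

0.8835


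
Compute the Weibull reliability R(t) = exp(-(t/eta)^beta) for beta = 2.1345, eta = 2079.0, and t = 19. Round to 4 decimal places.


beta = 2.1345, eta = 2079.0, t = 19
t/eta = 19 / 2079.0 = 0.0091
(t/eta)^beta = 0.0091^2.1345 = 0.0
R(t) = exp(-0.0)
R(t) = 1.0

1.0


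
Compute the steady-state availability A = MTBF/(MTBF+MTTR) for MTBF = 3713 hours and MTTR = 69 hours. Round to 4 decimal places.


MTBF = 3713
MTTR = 69
MTBF + MTTR = 3782
A = 3713 / 3782
A = 0.9818

0.9818


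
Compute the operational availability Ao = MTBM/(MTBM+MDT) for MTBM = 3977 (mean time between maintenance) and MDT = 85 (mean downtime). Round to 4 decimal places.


MTBM = 3977
MDT = 85
MTBM + MDT = 4062
Ao = 3977 / 4062
Ao = 0.9791

0.9791


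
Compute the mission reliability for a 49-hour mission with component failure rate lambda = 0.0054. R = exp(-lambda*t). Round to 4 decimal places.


lambda = 0.0054
mission_time = 49
lambda * t = 0.0054 * 49 = 0.2646
R = exp(-0.2646)
R = 0.7675

0.7675


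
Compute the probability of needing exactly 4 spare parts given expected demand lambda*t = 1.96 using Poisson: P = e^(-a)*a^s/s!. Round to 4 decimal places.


a = 1.96, s = 4
e^(-a) = e^(-1.96) = 0.1409
a^s = 1.96^4 = 14.7579
s! = 24
P = 0.1409 * 14.7579 / 24
P = 0.0866

0.0866


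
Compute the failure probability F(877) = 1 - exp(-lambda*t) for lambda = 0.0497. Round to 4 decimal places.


lambda = 0.0497, t = 877
lambda * t = 43.5869
exp(-43.5869) = 0.0
F(t) = 1 - 0.0
F(t) = 1.0

1.0


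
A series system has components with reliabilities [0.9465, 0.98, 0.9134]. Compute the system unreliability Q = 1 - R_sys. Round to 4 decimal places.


Components: [0.9465, 0.98, 0.9134]
After component 1: product = 0.9465
After component 2: product = 0.9276
After component 3: product = 0.8472
R_sys = 0.8472
Q = 1 - 0.8472 = 0.1528

0.1528


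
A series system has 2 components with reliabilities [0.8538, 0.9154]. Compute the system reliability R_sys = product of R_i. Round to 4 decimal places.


Components: [0.8538, 0.9154]
After component 1 (R=0.8538): product = 0.8538
After component 2 (R=0.9154): product = 0.7816
R_sys = 0.7816

0.7816


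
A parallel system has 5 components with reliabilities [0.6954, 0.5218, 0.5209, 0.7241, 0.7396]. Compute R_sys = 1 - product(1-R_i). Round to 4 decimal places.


Components: [0.6954, 0.5218, 0.5209, 0.7241, 0.7396]
(1 - 0.6954) = 0.3046, running product = 0.3046
(1 - 0.5218) = 0.4782, running product = 0.1457
(1 - 0.5209) = 0.4791, running product = 0.0698
(1 - 0.7241) = 0.2759, running product = 0.0193
(1 - 0.7396) = 0.2604, running product = 0.005
Product of (1-R_i) = 0.005
R_sys = 1 - 0.005 = 0.995

0.995


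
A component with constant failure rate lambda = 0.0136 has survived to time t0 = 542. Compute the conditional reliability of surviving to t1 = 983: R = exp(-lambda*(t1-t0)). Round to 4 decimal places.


lambda = 0.0136
t0 = 542, t1 = 983
t1 - t0 = 441
lambda * (t1-t0) = 0.0136 * 441 = 5.9976
R = exp(-5.9976)
R = 0.0025

0.0025


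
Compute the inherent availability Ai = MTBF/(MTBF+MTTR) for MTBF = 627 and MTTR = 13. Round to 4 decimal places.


MTBF = 627
MTTR = 13
MTBF + MTTR = 640
Ai = 627 / 640
Ai = 0.9797

0.9797


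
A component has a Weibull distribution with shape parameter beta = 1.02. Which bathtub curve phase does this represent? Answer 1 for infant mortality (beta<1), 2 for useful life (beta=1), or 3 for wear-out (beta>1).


beta = 1.02
Compare beta to 1:
beta < 1 => infant mortality (phase 1)
beta = 1 => useful life (phase 2)
beta > 1 => wear-out (phase 3)
Since beta = 1.02, this is wear-out (increasing failure rate)
Phase = 3

3


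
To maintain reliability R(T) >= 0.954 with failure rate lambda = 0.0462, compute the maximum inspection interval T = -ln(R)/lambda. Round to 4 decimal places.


R_target = 0.954
lambda = 0.0462
-ln(0.954) = 0.0471
T = 0.0471 / 0.0462
T = 1.0193

1.0193


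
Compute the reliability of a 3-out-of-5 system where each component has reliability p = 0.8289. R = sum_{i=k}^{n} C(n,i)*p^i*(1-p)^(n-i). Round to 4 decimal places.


k = 3, n = 5, p = 0.8289
i=3: C(5,3)=10 * 0.8289^3 * 0.1711^2 = 0.1667
i=4: C(5,4)=5 * 0.8289^4 * 0.1711^1 = 0.4039
i=5: C(5,5)=1 * 0.8289^5 * 0.1711^0 = 0.3913
R = sum of terms = 0.9619

0.9619


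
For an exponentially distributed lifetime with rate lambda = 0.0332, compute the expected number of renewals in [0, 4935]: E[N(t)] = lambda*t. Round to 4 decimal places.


lambda = 0.0332
t = 4935
E[N(t)] = lambda * t
E[N(t)] = 0.0332 * 4935
E[N(t)] = 163.842

163.842


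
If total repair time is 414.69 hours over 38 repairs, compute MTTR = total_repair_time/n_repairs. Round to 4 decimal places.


total_repair_time = 414.69
n_repairs = 38
MTTR = 414.69 / 38
MTTR = 10.9129

10.9129


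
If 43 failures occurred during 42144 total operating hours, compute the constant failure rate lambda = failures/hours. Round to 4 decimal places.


failures = 43
total_hours = 42144
lambda = 43 / 42144
lambda = 0.001

0.001


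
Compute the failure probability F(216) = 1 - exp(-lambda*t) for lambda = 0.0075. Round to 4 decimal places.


lambda = 0.0075, t = 216
lambda * t = 1.62
exp(-1.62) = 0.1979
F(t) = 1 - 0.1979
F(t) = 0.8021

0.8021


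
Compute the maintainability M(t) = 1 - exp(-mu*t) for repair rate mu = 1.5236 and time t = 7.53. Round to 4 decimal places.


mu = 1.5236, t = 7.53
mu * t = 1.5236 * 7.53 = 11.4727
exp(-11.4727) = 0.0
M(t) = 1 - 0.0
M(t) = 1.0

1.0


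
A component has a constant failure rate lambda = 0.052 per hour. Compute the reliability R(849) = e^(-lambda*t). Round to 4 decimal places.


lambda = 0.052
t = 849
lambda * t = 44.148
R(t) = e^(-44.148)
R(t) = 0.0

0.0


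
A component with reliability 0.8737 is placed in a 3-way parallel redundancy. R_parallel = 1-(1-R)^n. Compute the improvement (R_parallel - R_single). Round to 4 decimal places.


R_single = 0.8737, n = 3
1 - R_single = 0.1263
(1 - R_single)^n = 0.1263^3 = 0.002
R_parallel = 1 - 0.002 = 0.998
Improvement = 0.998 - 0.8737
Improvement = 0.1243

0.1243


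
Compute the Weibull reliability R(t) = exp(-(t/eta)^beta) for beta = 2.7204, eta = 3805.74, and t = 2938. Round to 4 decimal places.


beta = 2.7204, eta = 3805.74, t = 2938
t/eta = 2938 / 3805.74 = 0.772
(t/eta)^beta = 0.772^2.7204 = 0.4946
R(t) = exp(-0.4946)
R(t) = 0.6098

0.6098


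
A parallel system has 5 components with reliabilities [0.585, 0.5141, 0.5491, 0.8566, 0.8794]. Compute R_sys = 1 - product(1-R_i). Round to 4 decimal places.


Components: [0.585, 0.5141, 0.5491, 0.8566, 0.8794]
(1 - 0.585) = 0.415, running product = 0.415
(1 - 0.5141) = 0.4859, running product = 0.2016
(1 - 0.5491) = 0.4509, running product = 0.0909
(1 - 0.8566) = 0.1434, running product = 0.013
(1 - 0.8794) = 0.1206, running product = 0.0016
Product of (1-R_i) = 0.0016
R_sys = 1 - 0.0016 = 0.9984

0.9984


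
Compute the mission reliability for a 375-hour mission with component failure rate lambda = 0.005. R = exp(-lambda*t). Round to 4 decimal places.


lambda = 0.005
mission_time = 375
lambda * t = 0.005 * 375 = 1.875
R = exp(-1.875)
R = 0.1534

0.1534


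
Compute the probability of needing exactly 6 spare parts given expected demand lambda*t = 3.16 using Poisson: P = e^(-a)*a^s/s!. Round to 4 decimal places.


a = 3.16, s = 6
e^(-a) = e^(-3.16) = 0.0424
a^s = 3.16^6 = 995.6862
s! = 720
P = 0.0424 * 995.6862 / 720
P = 0.0587

0.0587


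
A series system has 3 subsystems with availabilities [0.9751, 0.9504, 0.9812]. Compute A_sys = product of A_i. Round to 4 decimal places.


Subsystems: [0.9751, 0.9504, 0.9812]
After subsystem 1 (A=0.9751): product = 0.9751
After subsystem 2 (A=0.9504): product = 0.9267
After subsystem 3 (A=0.9812): product = 0.9093
A_sys = 0.9093

0.9093


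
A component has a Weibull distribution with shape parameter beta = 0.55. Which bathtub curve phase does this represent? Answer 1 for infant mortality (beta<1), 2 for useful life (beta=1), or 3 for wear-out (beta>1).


beta = 0.55
Compare beta to 1:
beta < 1 => infant mortality (phase 1)
beta = 1 => useful life (phase 2)
beta > 1 => wear-out (phase 3)
Since beta = 0.55, this is infant mortality (decreasing failure rate)
Phase = 1

1


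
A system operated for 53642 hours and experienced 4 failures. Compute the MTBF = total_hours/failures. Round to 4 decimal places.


total_hours = 53642
failures = 4
MTBF = 53642 / 4
MTBF = 13410.5

13410.5


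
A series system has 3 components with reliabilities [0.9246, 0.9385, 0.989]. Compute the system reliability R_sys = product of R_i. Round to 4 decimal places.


Components: [0.9246, 0.9385, 0.989]
After component 1 (R=0.9246): product = 0.9246
After component 2 (R=0.9385): product = 0.8677
After component 3 (R=0.989): product = 0.8582
R_sys = 0.8582

0.8582


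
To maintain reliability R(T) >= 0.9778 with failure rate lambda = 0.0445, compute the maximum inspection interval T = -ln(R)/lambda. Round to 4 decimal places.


R_target = 0.9778
lambda = 0.0445
-ln(0.9778) = 0.0225
T = 0.0225 / 0.0445
T = 0.5045

0.5045


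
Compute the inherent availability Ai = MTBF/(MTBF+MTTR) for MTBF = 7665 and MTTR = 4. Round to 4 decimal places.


MTBF = 7665
MTTR = 4
MTBF + MTTR = 7669
Ai = 7665 / 7669
Ai = 0.9995

0.9995


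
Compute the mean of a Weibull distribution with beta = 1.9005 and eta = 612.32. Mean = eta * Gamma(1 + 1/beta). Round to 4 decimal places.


beta = 1.9005, eta = 612.32
1/beta = 0.5262
1 + 1/beta = 1.5262
Gamma(1.5262) = 0.8874
Mean = 612.32 * 0.8874
Mean = 543.3457

543.3457


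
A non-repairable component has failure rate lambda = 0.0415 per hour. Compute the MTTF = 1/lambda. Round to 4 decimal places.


lambda = 0.0415
MTTF = 1 / 0.0415
MTTF = 24.0964

24.0964


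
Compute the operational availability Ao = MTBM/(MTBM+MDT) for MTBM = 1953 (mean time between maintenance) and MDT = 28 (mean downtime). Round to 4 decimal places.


MTBM = 1953
MDT = 28
MTBM + MDT = 1981
Ao = 1953 / 1981
Ao = 0.9859

0.9859


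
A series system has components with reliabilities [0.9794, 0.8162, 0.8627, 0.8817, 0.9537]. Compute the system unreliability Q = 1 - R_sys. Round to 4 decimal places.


Components: [0.9794, 0.8162, 0.8627, 0.8817, 0.9537]
After component 1: product = 0.9794
After component 2: product = 0.7994
After component 3: product = 0.6896
After component 4: product = 0.608
After component 5: product = 0.5799
R_sys = 0.5799
Q = 1 - 0.5799 = 0.4201

0.4201


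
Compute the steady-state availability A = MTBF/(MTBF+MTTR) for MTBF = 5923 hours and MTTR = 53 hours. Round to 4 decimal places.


MTBF = 5923
MTTR = 53
MTBF + MTTR = 5976
A = 5923 / 5976
A = 0.9911

0.9911


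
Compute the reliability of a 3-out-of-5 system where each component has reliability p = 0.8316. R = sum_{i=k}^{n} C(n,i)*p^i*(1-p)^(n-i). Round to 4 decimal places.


k = 3, n = 5, p = 0.8316
i=3: C(5,3)=10 * 0.8316^3 * 0.1684^2 = 0.1631
i=4: C(5,4)=5 * 0.8316^4 * 0.1684^1 = 0.4027
i=5: C(5,5)=1 * 0.8316^5 * 0.1684^0 = 0.3977
R = sum of terms = 0.9635

0.9635


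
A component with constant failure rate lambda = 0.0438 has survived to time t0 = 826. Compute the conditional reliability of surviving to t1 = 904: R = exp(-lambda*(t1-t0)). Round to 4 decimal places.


lambda = 0.0438
t0 = 826, t1 = 904
t1 - t0 = 78
lambda * (t1-t0) = 0.0438 * 78 = 3.4164
R = exp(-3.4164)
R = 0.0328

0.0328


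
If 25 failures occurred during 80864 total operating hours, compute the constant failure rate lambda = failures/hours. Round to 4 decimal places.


failures = 25
total_hours = 80864
lambda = 25 / 80864
lambda = 0.0003

0.0003


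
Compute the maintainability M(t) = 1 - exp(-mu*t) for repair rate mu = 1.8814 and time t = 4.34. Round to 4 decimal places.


mu = 1.8814, t = 4.34
mu * t = 1.8814 * 4.34 = 8.1653
exp(-8.1653) = 0.0003
M(t) = 1 - 0.0003
M(t) = 0.9997

0.9997


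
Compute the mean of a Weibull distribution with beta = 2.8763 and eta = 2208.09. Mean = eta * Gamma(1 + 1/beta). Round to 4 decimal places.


beta = 2.8763, eta = 2208.09
1/beta = 0.3477
1 + 1/beta = 1.3477
Gamma(1.3477) = 0.8914
Mean = 2208.09 * 0.8914
Mean = 1968.271

1968.271


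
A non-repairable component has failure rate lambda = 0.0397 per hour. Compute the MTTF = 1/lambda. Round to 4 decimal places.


lambda = 0.0397
MTTF = 1 / 0.0397
MTTF = 25.1889

25.1889


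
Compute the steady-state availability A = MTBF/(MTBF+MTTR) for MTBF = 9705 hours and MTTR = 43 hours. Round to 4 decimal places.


MTBF = 9705
MTTR = 43
MTBF + MTTR = 9748
A = 9705 / 9748
A = 0.9956

0.9956


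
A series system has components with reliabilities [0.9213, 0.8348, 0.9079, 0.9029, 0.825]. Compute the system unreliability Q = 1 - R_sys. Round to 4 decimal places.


Components: [0.9213, 0.8348, 0.9079, 0.9029, 0.825]
After component 1: product = 0.9213
After component 2: product = 0.7691
After component 3: product = 0.6983
After component 4: product = 0.6305
After component 5: product = 0.5201
R_sys = 0.5201
Q = 1 - 0.5201 = 0.4799

0.4799


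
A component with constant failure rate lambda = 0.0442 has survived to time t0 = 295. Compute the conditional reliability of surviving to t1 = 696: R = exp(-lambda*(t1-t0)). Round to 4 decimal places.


lambda = 0.0442
t0 = 295, t1 = 696
t1 - t0 = 401
lambda * (t1-t0) = 0.0442 * 401 = 17.7242
R = exp(-17.7242)
R = 0.0

0.0


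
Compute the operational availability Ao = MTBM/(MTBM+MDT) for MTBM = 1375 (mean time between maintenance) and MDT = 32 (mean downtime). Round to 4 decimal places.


MTBM = 1375
MDT = 32
MTBM + MDT = 1407
Ao = 1375 / 1407
Ao = 0.9773

0.9773


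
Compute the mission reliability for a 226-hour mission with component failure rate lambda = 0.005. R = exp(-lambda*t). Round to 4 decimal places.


lambda = 0.005
mission_time = 226
lambda * t = 0.005 * 226 = 1.13
R = exp(-1.13)
R = 0.323

0.323


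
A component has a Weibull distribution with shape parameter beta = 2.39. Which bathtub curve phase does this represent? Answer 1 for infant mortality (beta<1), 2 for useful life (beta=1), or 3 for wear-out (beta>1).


beta = 2.39
Compare beta to 1:
beta < 1 => infant mortality (phase 1)
beta = 1 => useful life (phase 2)
beta > 1 => wear-out (phase 3)
Since beta = 2.39, this is wear-out (increasing failure rate)
Phase = 3

3


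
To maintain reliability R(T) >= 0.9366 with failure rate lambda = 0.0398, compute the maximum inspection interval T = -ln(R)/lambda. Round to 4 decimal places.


R_target = 0.9366
lambda = 0.0398
-ln(0.9366) = 0.0655
T = 0.0655 / 0.0398
T = 1.6457

1.6457


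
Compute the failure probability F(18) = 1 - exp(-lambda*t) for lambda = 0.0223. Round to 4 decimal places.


lambda = 0.0223, t = 18
lambda * t = 0.4014
exp(-0.4014) = 0.6694
F(t) = 1 - 0.6694
F(t) = 0.3306

0.3306


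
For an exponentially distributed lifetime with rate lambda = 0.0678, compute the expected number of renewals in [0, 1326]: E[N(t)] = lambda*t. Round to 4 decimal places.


lambda = 0.0678
t = 1326
E[N(t)] = lambda * t
E[N(t)] = 0.0678 * 1326
E[N(t)] = 89.9028

89.9028


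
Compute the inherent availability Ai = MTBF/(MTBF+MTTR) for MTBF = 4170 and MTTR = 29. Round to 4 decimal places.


MTBF = 4170
MTTR = 29
MTBF + MTTR = 4199
Ai = 4170 / 4199
Ai = 0.9931

0.9931


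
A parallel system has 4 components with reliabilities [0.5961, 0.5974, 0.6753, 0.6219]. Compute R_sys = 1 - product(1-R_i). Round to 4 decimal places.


Components: [0.5961, 0.5974, 0.6753, 0.6219]
(1 - 0.5961) = 0.4039, running product = 0.4039
(1 - 0.5974) = 0.4026, running product = 0.1626
(1 - 0.6753) = 0.3247, running product = 0.0528
(1 - 0.6219) = 0.3781, running product = 0.02
Product of (1-R_i) = 0.02
R_sys = 1 - 0.02 = 0.98

0.98


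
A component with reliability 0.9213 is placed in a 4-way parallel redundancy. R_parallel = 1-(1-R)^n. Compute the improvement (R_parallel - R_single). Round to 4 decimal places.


R_single = 0.9213, n = 4
1 - R_single = 0.0787
(1 - R_single)^n = 0.0787^4 = 0.0
R_parallel = 1 - 0.0 = 1.0
Improvement = 1.0 - 0.9213
Improvement = 0.0787

0.0787


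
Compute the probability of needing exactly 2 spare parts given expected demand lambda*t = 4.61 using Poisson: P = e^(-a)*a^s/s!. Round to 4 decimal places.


a = 4.61, s = 2
e^(-a) = e^(-4.61) = 0.01
a^s = 4.61^2 = 21.2521
s! = 2
P = 0.01 * 21.2521 / 2
P = 0.1057

0.1057


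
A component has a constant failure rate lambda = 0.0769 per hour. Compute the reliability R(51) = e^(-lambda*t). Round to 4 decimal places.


lambda = 0.0769
t = 51
lambda * t = 3.9219
R(t) = e^(-3.9219)
R(t) = 0.0198

0.0198


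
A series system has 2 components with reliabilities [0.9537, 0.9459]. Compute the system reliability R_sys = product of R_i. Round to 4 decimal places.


Components: [0.9537, 0.9459]
After component 1 (R=0.9537): product = 0.9537
After component 2 (R=0.9459): product = 0.9021
R_sys = 0.9021

0.9021


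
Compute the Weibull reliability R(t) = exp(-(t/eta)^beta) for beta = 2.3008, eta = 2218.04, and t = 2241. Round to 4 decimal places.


beta = 2.3008, eta = 2218.04, t = 2241
t/eta = 2241 / 2218.04 = 1.0104
(t/eta)^beta = 1.0104^2.3008 = 1.024
R(t) = exp(-1.024)
R(t) = 0.3592

0.3592


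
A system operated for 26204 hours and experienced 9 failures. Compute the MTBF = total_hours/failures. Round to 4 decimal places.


total_hours = 26204
failures = 9
MTBF = 26204 / 9
MTBF = 2911.5556

2911.5556


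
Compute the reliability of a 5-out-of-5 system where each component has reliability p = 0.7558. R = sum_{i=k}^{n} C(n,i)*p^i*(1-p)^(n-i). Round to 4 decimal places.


k = 5, n = 5, p = 0.7558
i=5: C(5,5)=1 * 0.7558^5 * 0.2442^0 = 0.2466
R = sum of terms = 0.2466

0.2466
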